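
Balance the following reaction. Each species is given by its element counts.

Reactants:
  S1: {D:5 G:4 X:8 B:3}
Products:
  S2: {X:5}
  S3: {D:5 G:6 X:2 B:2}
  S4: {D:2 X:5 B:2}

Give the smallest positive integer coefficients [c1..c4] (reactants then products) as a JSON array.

Coefficients: [6, 3, 4, 5]

D: 6·5 = 30 | 3·0+4·5+5·2 = 30
G: 6·4 = 24 | 3·0+4·6+5·0 = 24
X: 6·8 = 48 | 3·5+4·2+5·5 = 48
B: 6·3 = 18 | 3·0+4·2+5·2 = 18
gcd(6,3,4,5) = 1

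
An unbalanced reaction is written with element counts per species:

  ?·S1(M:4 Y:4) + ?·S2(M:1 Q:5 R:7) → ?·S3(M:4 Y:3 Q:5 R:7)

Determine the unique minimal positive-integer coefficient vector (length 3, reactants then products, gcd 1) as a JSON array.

M: 3·4+4·1 = 16 | 4·4 = 16
Y: 3·4+4·0 = 12 | 4·3 = 12
Q: 3·0+4·5 = 20 | 4·5 = 20
R: 3·0+4·7 = 28 | 4·7 = 28
gcd(3,4,4) = 1

Coefficients: [3, 4, 4]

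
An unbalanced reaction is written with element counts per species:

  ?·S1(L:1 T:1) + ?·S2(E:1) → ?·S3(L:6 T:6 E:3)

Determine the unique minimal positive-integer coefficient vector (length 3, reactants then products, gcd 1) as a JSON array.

L: 6·1+3·0 = 6 | 1·6 = 6
T: 6·1+3·0 = 6 | 1·6 = 6
E: 6·0+3·1 = 3 | 1·3 = 3
gcd(6,3,1) = 1

Coefficients: [6, 3, 1]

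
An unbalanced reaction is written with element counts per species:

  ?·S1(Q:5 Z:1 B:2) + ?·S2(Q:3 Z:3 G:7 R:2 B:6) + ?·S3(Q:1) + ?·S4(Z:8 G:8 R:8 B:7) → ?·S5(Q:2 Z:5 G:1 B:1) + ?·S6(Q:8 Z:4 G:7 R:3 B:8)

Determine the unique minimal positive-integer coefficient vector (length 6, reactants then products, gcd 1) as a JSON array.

Coefficients: [6, 5, 5, 1, 1, 6]

Q: 6·5+5·3+5·1+1·0 = 50 | 1·2+6·8 = 50
Z: 6·1+5·3+5·0+1·8 = 29 | 1·5+6·4 = 29
G: 6·0+5·7+5·0+1·8 = 43 | 1·1+6·7 = 43
R: 6·0+5·2+5·0+1·8 = 18 | 1·0+6·3 = 18
B: 6·2+5·6+5·0+1·7 = 49 | 1·1+6·8 = 49
gcd(6,5,5,1,1,6) = 1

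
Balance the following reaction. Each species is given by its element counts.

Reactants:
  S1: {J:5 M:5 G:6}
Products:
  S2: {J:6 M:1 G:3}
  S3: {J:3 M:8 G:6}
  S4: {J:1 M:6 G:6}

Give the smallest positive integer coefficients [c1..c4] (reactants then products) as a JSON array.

J: 6·5 = 30 | 4·6+1·3+3·1 = 30
M: 6·5 = 30 | 4·1+1·8+3·6 = 30
G: 6·6 = 36 | 4·3+1·6+3·6 = 36
gcd(6,4,1,3) = 1

Coefficients: [6, 4, 1, 3]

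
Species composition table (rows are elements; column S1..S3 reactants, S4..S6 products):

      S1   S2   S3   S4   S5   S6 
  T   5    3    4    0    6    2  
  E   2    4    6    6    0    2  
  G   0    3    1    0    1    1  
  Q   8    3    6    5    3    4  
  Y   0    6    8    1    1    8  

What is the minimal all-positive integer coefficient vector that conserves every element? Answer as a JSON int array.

T: 4·5+2·3+5·4 = 46 | 6·0+6·6+5·2 = 46
E: 4·2+2·4+5·6 = 46 | 6·6+6·0+5·2 = 46
G: 4·0+2·3+5·1 = 11 | 6·0+6·1+5·1 = 11
Q: 4·8+2·3+5·6 = 68 | 6·5+6·3+5·4 = 68
Y: 4·0+2·6+5·8 = 52 | 6·1+6·1+5·8 = 52
gcd(4,2,5,6,6,5) = 1

Coefficients: [4, 2, 5, 6, 6, 5]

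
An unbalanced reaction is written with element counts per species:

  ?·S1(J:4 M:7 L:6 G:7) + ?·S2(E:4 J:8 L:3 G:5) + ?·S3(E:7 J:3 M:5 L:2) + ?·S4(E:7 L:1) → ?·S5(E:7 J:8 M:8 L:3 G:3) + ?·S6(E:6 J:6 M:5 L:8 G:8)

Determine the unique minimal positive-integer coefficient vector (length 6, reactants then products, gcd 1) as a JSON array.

Coefficients: [5, 4, 6, 1, 5, 5]

E: 5·0+4·4+6·7+1·7 = 65 | 5·7+5·6 = 65
J: 5·4+4·8+6·3+1·0 = 70 | 5·8+5·6 = 70
M: 5·7+4·0+6·5+1·0 = 65 | 5·8+5·5 = 65
L: 5·6+4·3+6·2+1·1 = 55 | 5·3+5·8 = 55
G: 5·7+4·5+6·0+1·0 = 55 | 5·3+5·8 = 55
gcd(5,4,6,1,5,5) = 1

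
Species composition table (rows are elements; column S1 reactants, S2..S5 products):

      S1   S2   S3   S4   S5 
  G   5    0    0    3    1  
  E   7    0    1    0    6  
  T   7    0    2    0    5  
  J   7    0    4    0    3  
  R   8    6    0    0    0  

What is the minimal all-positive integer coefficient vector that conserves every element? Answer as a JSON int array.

G: 3·5 = 15 | 4·0+3·0+4·3+3·1 = 15
E: 3·7 = 21 | 4·0+3·1+4·0+3·6 = 21
T: 3·7 = 21 | 4·0+3·2+4·0+3·5 = 21
J: 3·7 = 21 | 4·0+3·4+4·0+3·3 = 21
R: 3·8 = 24 | 4·6+3·0+4·0+3·0 = 24
gcd(3,4,3,4,3) = 1

Coefficients: [3, 4, 3, 4, 3]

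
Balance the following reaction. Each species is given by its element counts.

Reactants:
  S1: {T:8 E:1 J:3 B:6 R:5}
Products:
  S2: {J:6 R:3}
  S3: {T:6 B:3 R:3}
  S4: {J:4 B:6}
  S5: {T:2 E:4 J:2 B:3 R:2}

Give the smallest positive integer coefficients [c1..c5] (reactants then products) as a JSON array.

Coefficients: [4, 1, 5, 1, 1]

T: 4·8 = 32 | 1·0+5·6+1·0+1·2 = 32
E: 4·1 = 4 | 1·0+5·0+1·0+1·4 = 4
J: 4·3 = 12 | 1·6+5·0+1·4+1·2 = 12
B: 4·6 = 24 | 1·0+5·3+1·6+1·3 = 24
R: 4·5 = 20 | 1·3+5·3+1·0+1·2 = 20
gcd(4,1,5,1,1) = 1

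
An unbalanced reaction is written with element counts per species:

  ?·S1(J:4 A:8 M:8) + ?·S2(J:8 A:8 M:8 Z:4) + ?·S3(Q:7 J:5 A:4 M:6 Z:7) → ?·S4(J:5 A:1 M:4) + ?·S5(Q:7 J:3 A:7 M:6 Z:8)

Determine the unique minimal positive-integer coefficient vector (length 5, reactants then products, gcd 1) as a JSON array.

Q: 1·0+1·0+4·7 = 28 | 4·0+4·7 = 28
J: 1·4+1·8+4·5 = 32 | 4·5+4·3 = 32
A: 1·8+1·8+4·4 = 32 | 4·1+4·7 = 32
M: 1·8+1·8+4·6 = 40 | 4·4+4·6 = 40
Z: 1·0+1·4+4·7 = 32 | 4·0+4·8 = 32
gcd(1,1,4,4,4) = 1

Coefficients: [1, 1, 4, 4, 4]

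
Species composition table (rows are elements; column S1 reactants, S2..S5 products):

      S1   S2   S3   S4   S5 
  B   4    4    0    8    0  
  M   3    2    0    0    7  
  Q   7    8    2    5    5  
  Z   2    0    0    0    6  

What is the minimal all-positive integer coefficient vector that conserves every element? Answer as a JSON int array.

B: 6·4 = 24 | 2·4+3·0+2·8+2·0 = 24
M: 6·3 = 18 | 2·2+3·0+2·0+2·7 = 18
Q: 6·7 = 42 | 2·8+3·2+2·5+2·5 = 42
Z: 6·2 = 12 | 2·0+3·0+2·0+2·6 = 12
gcd(6,2,3,2,2) = 1

Coefficients: [6, 2, 3, 2, 2]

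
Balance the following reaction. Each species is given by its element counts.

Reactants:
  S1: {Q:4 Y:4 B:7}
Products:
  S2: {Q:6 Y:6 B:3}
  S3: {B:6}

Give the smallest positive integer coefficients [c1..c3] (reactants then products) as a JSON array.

Q: 6·4 = 24 | 4·6+5·0 = 24
Y: 6·4 = 24 | 4·6+5·0 = 24
B: 6·7 = 42 | 4·3+5·6 = 42
gcd(6,4,5) = 1

Coefficients: [6, 4, 5]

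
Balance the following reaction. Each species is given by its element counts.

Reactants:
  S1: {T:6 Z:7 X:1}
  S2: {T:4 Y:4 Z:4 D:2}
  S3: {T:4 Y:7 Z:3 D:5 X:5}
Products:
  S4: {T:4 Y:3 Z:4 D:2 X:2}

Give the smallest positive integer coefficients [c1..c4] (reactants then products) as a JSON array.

T: 2·6+1·4+2·4 = 24 | 6·4 = 24
Y: 2·0+1·4+2·7 = 18 | 6·3 = 18
Z: 2·7+1·4+2·3 = 24 | 6·4 = 24
D: 2·0+1·2+2·5 = 12 | 6·2 = 12
X: 2·1+1·0+2·5 = 12 | 6·2 = 12
gcd(2,1,2,6) = 1

Coefficients: [2, 1, 2, 6]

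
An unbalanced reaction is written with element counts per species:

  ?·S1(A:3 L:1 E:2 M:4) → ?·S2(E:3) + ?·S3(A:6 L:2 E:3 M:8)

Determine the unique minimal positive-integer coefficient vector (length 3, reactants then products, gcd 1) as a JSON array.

Coefficients: [6, 1, 3]

A: 6·3 = 18 | 1·0+3·6 = 18
L: 6·1 = 6 | 1·0+3·2 = 6
E: 6·2 = 12 | 1·3+3·3 = 12
M: 6·4 = 24 | 1·0+3·8 = 24
gcd(6,1,3) = 1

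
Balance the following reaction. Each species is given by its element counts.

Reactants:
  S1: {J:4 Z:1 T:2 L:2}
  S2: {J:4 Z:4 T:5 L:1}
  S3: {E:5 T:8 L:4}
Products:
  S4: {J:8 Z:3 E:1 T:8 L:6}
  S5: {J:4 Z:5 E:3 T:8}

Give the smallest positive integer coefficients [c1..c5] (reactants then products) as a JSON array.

J: 3·4+2·4+1·0 = 20 | 2·8+1·4 = 20
Z: 3·1+2·4+1·0 = 11 | 2·3+1·5 = 11
E: 3·0+2·0+1·5 = 5 | 2·1+1·3 = 5
T: 3·2+2·5+1·8 = 24 | 2·8+1·8 = 24
L: 3·2+2·1+1·4 = 12 | 2·6+1·0 = 12
gcd(3,2,1,2,1) = 1

Coefficients: [3, 2, 1, 2, 1]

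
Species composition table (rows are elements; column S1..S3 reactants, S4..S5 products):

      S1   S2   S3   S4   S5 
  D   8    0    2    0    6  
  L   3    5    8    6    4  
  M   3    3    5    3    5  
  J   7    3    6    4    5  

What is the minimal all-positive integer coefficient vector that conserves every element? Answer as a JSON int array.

Coefficients: [1, 5, 2, 6, 2]

D: 1·8+5·0+2·2 = 12 | 6·0+2·6 = 12
L: 1·3+5·5+2·8 = 44 | 6·6+2·4 = 44
M: 1·3+5·3+2·5 = 28 | 6·3+2·5 = 28
J: 1·7+5·3+2·6 = 34 | 6·4+2·5 = 34
gcd(1,5,2,6,2) = 1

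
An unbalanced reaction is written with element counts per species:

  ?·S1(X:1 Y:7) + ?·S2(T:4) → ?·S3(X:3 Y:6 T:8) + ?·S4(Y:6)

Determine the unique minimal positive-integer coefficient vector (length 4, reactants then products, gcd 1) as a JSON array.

Coefficients: [6, 4, 2, 5]

X: 6·1+4·0 = 6 | 2·3+5·0 = 6
Y: 6·7+4·0 = 42 | 2·6+5·6 = 42
T: 6·0+4·4 = 16 | 2·8+5·0 = 16
gcd(6,4,2,5) = 1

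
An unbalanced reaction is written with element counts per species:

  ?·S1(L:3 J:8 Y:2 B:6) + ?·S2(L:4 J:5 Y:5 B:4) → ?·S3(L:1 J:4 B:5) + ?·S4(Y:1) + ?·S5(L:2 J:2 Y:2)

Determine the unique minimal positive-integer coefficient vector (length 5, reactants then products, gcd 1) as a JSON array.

L: 2·3+2·4 = 14 | 4·1+4·0+5·2 = 14
J: 2·8+2·5 = 26 | 4·4+4·0+5·2 = 26
Y: 2·2+2·5 = 14 | 4·0+4·1+5·2 = 14
B: 2·6+2·4 = 20 | 4·5+4·0+5·0 = 20
gcd(2,2,4,4,5) = 1

Coefficients: [2, 2, 4, 4, 5]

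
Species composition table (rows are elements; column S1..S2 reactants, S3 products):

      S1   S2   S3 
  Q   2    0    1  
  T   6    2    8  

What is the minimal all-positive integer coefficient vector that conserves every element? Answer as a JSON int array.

Q: 1·2+5·0 = 2 | 2·1 = 2
T: 1·6+5·2 = 16 | 2·8 = 16
gcd(1,5,2) = 1

Coefficients: [1, 5, 2]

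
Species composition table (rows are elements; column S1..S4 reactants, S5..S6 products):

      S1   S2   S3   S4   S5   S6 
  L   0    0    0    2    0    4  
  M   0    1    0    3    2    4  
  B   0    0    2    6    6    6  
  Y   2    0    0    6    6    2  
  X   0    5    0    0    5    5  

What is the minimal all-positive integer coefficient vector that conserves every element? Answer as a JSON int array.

Coefficients: [4, 4, 6, 2, 3, 1]

L: 4·0+4·0+6·0+2·2 = 4 | 3·0+1·4 = 4
M: 4·0+4·1+6·0+2·3 = 10 | 3·2+1·4 = 10
B: 4·0+4·0+6·2+2·6 = 24 | 3·6+1·6 = 24
Y: 4·2+4·0+6·0+2·6 = 20 | 3·6+1·2 = 20
X: 4·0+4·5+6·0+2·0 = 20 | 3·5+1·5 = 20
gcd(4,4,6,2,3,1) = 1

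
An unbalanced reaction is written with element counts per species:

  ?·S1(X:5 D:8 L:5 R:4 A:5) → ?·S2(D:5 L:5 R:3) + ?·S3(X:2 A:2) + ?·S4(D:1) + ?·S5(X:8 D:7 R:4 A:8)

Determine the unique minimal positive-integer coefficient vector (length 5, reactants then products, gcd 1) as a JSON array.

Coefficients: [4, 4, 6, 5, 1]

X: 4·5 = 20 | 4·0+6·2+5·0+1·8 = 20
D: 4·8 = 32 | 4·5+6·0+5·1+1·7 = 32
L: 4·5 = 20 | 4·5+6·0+5·0+1·0 = 20
R: 4·4 = 16 | 4·3+6·0+5·0+1·4 = 16
A: 4·5 = 20 | 4·0+6·2+5·0+1·8 = 20
gcd(4,4,6,5,1) = 1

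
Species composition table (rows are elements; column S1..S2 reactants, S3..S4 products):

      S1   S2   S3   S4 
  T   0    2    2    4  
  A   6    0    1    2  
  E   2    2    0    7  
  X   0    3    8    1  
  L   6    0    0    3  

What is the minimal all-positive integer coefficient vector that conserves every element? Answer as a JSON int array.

T: 1·0+6·2 = 12 | 2·2+2·4 = 12
A: 1·6+6·0 = 6 | 2·1+2·2 = 6
E: 1·2+6·2 = 14 | 2·0+2·7 = 14
X: 1·0+6·3 = 18 | 2·8+2·1 = 18
L: 1·6+6·0 = 6 | 2·0+2·3 = 6
gcd(1,6,2,2) = 1

Coefficients: [1, 6, 2, 2]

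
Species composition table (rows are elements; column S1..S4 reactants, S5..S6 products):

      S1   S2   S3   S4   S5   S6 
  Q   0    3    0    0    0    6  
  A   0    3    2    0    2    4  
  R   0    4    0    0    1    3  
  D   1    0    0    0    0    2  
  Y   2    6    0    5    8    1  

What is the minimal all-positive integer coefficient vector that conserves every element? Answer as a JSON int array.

Coefficients: [2, 2, 4, 5, 5, 1]

Q: 2·0+2·3+4·0+5·0 = 6 | 5·0+1·6 = 6
A: 2·0+2·3+4·2+5·0 = 14 | 5·2+1·4 = 14
R: 2·0+2·4+4·0+5·0 = 8 | 5·1+1·3 = 8
D: 2·1+2·0+4·0+5·0 = 2 | 5·0+1·2 = 2
Y: 2·2+2·6+4·0+5·5 = 41 | 5·8+1·1 = 41
gcd(2,2,4,5,5,1) = 1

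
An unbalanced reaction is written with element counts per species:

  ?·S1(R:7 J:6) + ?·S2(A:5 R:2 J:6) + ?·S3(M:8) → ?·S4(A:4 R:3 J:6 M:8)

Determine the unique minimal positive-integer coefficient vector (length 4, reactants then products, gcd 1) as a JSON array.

A: 1·0+4·5+5·0 = 20 | 5·4 = 20
R: 1·7+4·2+5·0 = 15 | 5·3 = 15
J: 1·6+4·6+5·0 = 30 | 5·6 = 30
M: 1·0+4·0+5·8 = 40 | 5·8 = 40
gcd(1,4,5,5) = 1

Coefficients: [1, 4, 5, 5]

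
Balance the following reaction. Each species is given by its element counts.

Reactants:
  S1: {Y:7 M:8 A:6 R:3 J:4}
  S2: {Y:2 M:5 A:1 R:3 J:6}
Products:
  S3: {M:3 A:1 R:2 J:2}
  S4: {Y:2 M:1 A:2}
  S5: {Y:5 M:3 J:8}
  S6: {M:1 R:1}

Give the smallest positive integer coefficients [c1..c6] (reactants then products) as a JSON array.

Coefficients: [2, 3, 5, 5, 2, 5]

Y: 2·7+3·2 = 20 | 5·0+5·2+2·5+5·0 = 20
M: 2·8+3·5 = 31 | 5·3+5·1+2·3+5·1 = 31
A: 2·6+3·1 = 15 | 5·1+5·2+2·0+5·0 = 15
R: 2·3+3·3 = 15 | 5·2+5·0+2·0+5·1 = 15
J: 2·4+3·6 = 26 | 5·2+5·0+2·8+5·0 = 26
gcd(2,3,5,5,2,5) = 1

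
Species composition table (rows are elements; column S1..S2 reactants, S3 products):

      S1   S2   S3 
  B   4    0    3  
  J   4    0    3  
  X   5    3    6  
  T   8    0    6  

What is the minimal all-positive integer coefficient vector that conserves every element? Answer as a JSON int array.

Coefficients: [3, 3, 4]

B: 3·4+3·0 = 12 | 4·3 = 12
J: 3·4+3·0 = 12 | 4·3 = 12
X: 3·5+3·3 = 24 | 4·6 = 24
T: 3·8+3·0 = 24 | 4·6 = 24
gcd(3,3,4) = 1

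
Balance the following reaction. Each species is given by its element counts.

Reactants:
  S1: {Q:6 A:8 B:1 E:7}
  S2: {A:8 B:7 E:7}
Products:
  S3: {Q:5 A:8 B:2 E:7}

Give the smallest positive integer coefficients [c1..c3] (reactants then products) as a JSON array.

Coefficients: [5, 1, 6]

Q: 5·6+1·0 = 30 | 6·5 = 30
A: 5·8+1·8 = 48 | 6·8 = 48
B: 5·1+1·7 = 12 | 6·2 = 12
E: 5·7+1·7 = 42 | 6·7 = 42
gcd(5,1,6) = 1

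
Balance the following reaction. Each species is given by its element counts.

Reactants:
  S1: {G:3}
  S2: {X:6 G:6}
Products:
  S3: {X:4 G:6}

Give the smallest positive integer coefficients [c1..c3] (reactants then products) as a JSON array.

Coefficients: [2, 2, 3]

X: 2·0+2·6 = 12 | 3·4 = 12
G: 2·3+2·6 = 18 | 3·6 = 18
gcd(2,2,3) = 1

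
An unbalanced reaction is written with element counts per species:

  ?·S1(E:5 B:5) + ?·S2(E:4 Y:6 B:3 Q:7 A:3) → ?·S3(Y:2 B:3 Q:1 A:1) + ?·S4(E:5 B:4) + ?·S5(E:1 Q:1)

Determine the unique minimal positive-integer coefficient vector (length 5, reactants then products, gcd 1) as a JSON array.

Coefficients: [6, 1, 3, 6, 4]

E: 6·5+1·4 = 34 | 3·0+6·5+4·1 = 34
Y: 6·0+1·6 = 6 | 3·2+6·0+4·0 = 6
B: 6·5+1·3 = 33 | 3·3+6·4+4·0 = 33
Q: 6·0+1·7 = 7 | 3·1+6·0+4·1 = 7
A: 6·0+1·3 = 3 | 3·1+6·0+4·0 = 3
gcd(6,1,3,6,4) = 1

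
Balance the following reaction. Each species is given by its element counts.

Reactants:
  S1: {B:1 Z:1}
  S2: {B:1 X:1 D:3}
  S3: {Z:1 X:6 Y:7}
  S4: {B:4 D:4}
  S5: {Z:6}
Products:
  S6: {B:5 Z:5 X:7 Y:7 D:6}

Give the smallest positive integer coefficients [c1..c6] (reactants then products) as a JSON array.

B: 4·1+4·1+4·0+3·4+2·0 = 20 | 4·5 = 20
Z: 4·1+4·0+4·1+3·0+2·6 = 20 | 4·5 = 20
X: 4·0+4·1+4·6+3·0+2·0 = 28 | 4·7 = 28
Y: 4·0+4·0+4·7+3·0+2·0 = 28 | 4·7 = 28
D: 4·0+4·3+4·0+3·4+2·0 = 24 | 4·6 = 24
gcd(4,4,4,3,2,4) = 1

Coefficients: [4, 4, 4, 3, 2, 4]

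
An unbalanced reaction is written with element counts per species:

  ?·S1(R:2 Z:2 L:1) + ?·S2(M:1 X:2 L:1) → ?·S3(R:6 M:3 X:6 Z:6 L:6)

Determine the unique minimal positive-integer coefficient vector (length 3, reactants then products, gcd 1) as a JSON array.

R: 3·2+3·0 = 6 | 1·6 = 6
M: 3·0+3·1 = 3 | 1·3 = 3
X: 3·0+3·2 = 6 | 1·6 = 6
Z: 3·2+3·0 = 6 | 1·6 = 6
L: 3·1+3·1 = 6 | 1·6 = 6
gcd(3,3,1) = 1

Coefficients: [3, 3, 1]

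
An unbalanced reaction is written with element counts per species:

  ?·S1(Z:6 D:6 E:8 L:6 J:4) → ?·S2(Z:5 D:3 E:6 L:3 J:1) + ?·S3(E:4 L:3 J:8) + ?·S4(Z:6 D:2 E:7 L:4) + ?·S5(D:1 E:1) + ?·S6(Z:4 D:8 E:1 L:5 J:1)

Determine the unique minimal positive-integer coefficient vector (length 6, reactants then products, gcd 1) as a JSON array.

Coefficients: [5, 2, 2, 2, 4, 2]

Z: 5·6 = 30 | 2·5+2·0+2·6+4·0+2·4 = 30
D: 5·6 = 30 | 2·3+2·0+2·2+4·1+2·8 = 30
E: 5·8 = 40 | 2·6+2·4+2·7+4·1+2·1 = 40
L: 5·6 = 30 | 2·3+2·3+2·4+4·0+2·5 = 30
J: 5·4 = 20 | 2·1+2·8+2·0+4·0+2·1 = 20
gcd(5,2,2,2,4,2) = 1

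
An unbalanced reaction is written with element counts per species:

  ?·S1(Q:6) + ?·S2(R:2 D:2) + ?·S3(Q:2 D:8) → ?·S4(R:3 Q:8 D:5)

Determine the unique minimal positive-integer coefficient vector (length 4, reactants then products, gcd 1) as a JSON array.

R: 5·0+6·2+1·0 = 12 | 4·3 = 12
Q: 5·6+6·0+1·2 = 32 | 4·8 = 32
D: 5·0+6·2+1·8 = 20 | 4·5 = 20
gcd(5,6,1,4) = 1

Coefficients: [5, 6, 1, 4]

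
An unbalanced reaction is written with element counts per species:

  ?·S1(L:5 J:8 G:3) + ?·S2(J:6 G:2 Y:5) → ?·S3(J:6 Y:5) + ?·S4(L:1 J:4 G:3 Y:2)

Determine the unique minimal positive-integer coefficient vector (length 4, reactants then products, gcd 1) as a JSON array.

Coefficients: [1, 6, 4, 5]

L: 1·5+6·0 = 5 | 4·0+5·1 = 5
J: 1·8+6·6 = 44 | 4·6+5·4 = 44
G: 1·3+6·2 = 15 | 4·0+5·3 = 15
Y: 1·0+6·5 = 30 | 4·5+5·2 = 30
gcd(1,6,4,5) = 1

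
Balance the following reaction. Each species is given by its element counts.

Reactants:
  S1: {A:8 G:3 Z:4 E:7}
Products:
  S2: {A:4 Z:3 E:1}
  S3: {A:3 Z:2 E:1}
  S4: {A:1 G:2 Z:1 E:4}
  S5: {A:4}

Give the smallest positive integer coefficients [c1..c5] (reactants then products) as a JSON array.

Coefficients: [4, 2, 2, 6, 3]

A: 4·8 = 32 | 2·4+2·3+6·1+3·4 = 32
G: 4·3 = 12 | 2·0+2·0+6·2+3·0 = 12
Z: 4·4 = 16 | 2·3+2·2+6·1+3·0 = 16
E: 4·7 = 28 | 2·1+2·1+6·4+3·0 = 28
gcd(4,2,2,6,3) = 1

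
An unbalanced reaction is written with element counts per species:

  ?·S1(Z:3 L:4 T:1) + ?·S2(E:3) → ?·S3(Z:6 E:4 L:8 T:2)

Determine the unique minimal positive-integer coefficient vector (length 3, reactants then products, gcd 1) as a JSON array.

Coefficients: [6, 4, 3]

Z: 6·3+4·0 = 18 | 3·6 = 18
E: 6·0+4·3 = 12 | 3·4 = 12
L: 6·4+4·0 = 24 | 3·8 = 24
T: 6·1+4·0 = 6 | 3·2 = 6
gcd(6,4,3) = 1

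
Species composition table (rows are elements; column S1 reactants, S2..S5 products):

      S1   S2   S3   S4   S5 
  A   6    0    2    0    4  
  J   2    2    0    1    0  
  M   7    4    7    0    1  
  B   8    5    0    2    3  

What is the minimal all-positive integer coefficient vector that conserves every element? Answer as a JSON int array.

A: 5·6 = 30 | 2·0+3·2+6·0+6·4 = 30
J: 5·2 = 10 | 2·2+3·0+6·1+6·0 = 10
M: 5·7 = 35 | 2·4+3·7+6·0+6·1 = 35
B: 5·8 = 40 | 2·5+3·0+6·2+6·3 = 40
gcd(5,2,3,6,6) = 1

Coefficients: [5, 2, 3, 6, 6]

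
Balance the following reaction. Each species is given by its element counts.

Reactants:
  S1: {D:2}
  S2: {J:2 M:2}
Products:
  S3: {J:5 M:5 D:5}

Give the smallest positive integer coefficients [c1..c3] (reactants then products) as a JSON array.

J: 5·0+5·2 = 10 | 2·5 = 10
M: 5·0+5·2 = 10 | 2·5 = 10
D: 5·2+5·0 = 10 | 2·5 = 10
gcd(5,5,2) = 1

Coefficients: [5, 5, 2]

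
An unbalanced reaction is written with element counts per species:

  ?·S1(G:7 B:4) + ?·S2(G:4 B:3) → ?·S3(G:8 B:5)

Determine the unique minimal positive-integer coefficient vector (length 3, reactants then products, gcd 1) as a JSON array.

Coefficients: [4, 3, 5]

G: 4·7+3·4 = 40 | 5·8 = 40
B: 4·4+3·3 = 25 | 5·5 = 25
gcd(4,3,5) = 1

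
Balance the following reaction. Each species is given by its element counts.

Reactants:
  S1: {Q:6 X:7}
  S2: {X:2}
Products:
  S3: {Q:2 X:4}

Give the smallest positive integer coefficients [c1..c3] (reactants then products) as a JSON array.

Q: 2·6+5·0 = 12 | 6·2 = 12
X: 2·7+5·2 = 24 | 6·4 = 24
gcd(2,5,6) = 1

Coefficients: [2, 5, 6]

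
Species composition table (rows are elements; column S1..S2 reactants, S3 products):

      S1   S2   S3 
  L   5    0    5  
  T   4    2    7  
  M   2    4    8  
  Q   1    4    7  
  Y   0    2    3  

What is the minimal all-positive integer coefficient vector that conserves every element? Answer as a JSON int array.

L: 2·5+3·0 = 10 | 2·5 = 10
T: 2·4+3·2 = 14 | 2·7 = 14
M: 2·2+3·4 = 16 | 2·8 = 16
Q: 2·1+3·4 = 14 | 2·7 = 14
Y: 2·0+3·2 = 6 | 2·3 = 6
gcd(2,3,2) = 1

Coefficients: [2, 3, 2]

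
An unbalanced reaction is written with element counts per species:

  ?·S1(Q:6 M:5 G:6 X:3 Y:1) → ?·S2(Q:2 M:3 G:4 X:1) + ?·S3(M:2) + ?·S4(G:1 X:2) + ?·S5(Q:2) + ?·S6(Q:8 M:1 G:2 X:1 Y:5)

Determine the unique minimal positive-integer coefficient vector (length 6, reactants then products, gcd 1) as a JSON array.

Coefficients: [5, 6, 3, 4, 5, 1]

Q: 5·6 = 30 | 6·2+3·0+4·0+5·2+1·8 = 30
M: 5·5 = 25 | 6·3+3·2+4·0+5·0+1·1 = 25
G: 5·6 = 30 | 6·4+3·0+4·1+5·0+1·2 = 30
X: 5·3 = 15 | 6·1+3·0+4·2+5·0+1·1 = 15
Y: 5·1 = 5 | 6·0+3·0+4·0+5·0+1·5 = 5
gcd(5,6,3,4,5,1) = 1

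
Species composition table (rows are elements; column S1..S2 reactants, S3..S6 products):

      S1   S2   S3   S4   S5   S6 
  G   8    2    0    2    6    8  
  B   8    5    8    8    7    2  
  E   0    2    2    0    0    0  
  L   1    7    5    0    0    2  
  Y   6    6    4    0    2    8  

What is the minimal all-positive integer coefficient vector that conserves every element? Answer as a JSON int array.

Coefficients: [4, 1, 1, 2, 1, 3]

G: 4·8+1·2 = 34 | 1·0+2·2+1·6+3·8 = 34
B: 4·8+1·5 = 37 | 1·8+2·8+1·7+3·2 = 37
E: 4·0+1·2 = 2 | 1·2+2·0+1·0+3·0 = 2
L: 4·1+1·7 = 11 | 1·5+2·0+1·0+3·2 = 11
Y: 4·6+1·6 = 30 | 1·4+2·0+1·2+3·8 = 30
gcd(4,1,1,2,1,3) = 1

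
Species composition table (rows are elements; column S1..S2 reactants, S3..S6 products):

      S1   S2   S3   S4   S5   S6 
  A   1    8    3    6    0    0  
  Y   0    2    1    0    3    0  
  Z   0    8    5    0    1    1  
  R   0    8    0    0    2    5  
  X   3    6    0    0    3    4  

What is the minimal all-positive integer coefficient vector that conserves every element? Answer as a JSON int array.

A: 1·1+4·8 = 33 | 5·3+3·6+1·0+6·0 = 33
Y: 1·0+4·2 = 8 | 5·1+3·0+1·3+6·0 = 8
Z: 1·0+4·8 = 32 | 5·5+3·0+1·1+6·1 = 32
R: 1·0+4·8 = 32 | 5·0+3·0+1·2+6·5 = 32
X: 1·3+4·6 = 27 | 5·0+3·0+1·3+6·4 = 27
gcd(1,4,5,3,1,6) = 1

Coefficients: [1, 4, 5, 3, 1, 6]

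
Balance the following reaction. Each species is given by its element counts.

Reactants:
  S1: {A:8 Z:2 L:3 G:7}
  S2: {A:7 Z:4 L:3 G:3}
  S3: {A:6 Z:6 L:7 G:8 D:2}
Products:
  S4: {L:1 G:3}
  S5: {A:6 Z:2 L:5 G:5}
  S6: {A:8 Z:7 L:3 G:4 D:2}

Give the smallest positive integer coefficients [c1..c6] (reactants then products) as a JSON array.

Coefficients: [3, 2, 4, 6, 5, 4]

A: 3·8+2·7+4·6 = 62 | 6·0+5·6+4·8 = 62
Z: 3·2+2·4+4·6 = 38 | 6·0+5·2+4·7 = 38
L: 3·3+2·3+4·7 = 43 | 6·1+5·5+4·3 = 43
G: 3·7+2·3+4·8 = 59 | 6·3+5·5+4·4 = 59
D: 3·0+2·0+4·2 = 8 | 6·0+5·0+4·2 = 8
gcd(3,2,4,6,5,4) = 1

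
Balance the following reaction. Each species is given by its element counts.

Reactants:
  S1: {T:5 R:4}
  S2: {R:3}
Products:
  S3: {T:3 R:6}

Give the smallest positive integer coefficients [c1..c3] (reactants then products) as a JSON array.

T: 3·5+6·0 = 15 | 5·3 = 15
R: 3·4+6·3 = 30 | 5·6 = 30
gcd(3,6,5) = 1

Coefficients: [3, 6, 5]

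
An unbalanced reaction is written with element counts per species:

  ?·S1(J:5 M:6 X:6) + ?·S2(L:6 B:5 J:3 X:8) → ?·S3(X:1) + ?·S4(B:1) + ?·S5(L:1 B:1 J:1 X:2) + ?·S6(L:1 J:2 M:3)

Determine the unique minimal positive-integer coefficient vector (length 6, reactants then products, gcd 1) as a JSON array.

L: 1·0+1·6 = 6 | 6·0+1·0+4·1+2·1 = 6
B: 1·0+1·5 = 5 | 6·0+1·1+4·1+2·0 = 5
J: 1·5+1·3 = 8 | 6·0+1·0+4·1+2·2 = 8
M: 1·6+1·0 = 6 | 6·0+1·0+4·0+2·3 = 6
X: 1·6+1·8 = 14 | 6·1+1·0+4·2+2·0 = 14
gcd(1,1,6,1,4,2) = 1

Coefficients: [1, 1, 6, 1, 4, 2]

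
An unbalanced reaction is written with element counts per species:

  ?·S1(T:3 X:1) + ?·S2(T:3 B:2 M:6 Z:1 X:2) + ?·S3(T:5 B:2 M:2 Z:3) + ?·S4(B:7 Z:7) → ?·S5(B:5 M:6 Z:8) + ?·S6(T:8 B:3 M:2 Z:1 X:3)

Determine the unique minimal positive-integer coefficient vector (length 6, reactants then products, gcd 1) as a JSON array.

T: 6·3+3·3+1·5+2·0 = 32 | 2·0+4·8 = 32
B: 6·0+3·2+1·2+2·7 = 22 | 2·5+4·3 = 22
M: 6·0+3·6+1·2+2·0 = 20 | 2·6+4·2 = 20
Z: 6·0+3·1+1·3+2·7 = 20 | 2·8+4·1 = 20
X: 6·1+3·2+1·0+2·0 = 12 | 2·0+4·3 = 12
gcd(6,3,1,2,2,4) = 1

Coefficients: [6, 3, 1, 2, 2, 4]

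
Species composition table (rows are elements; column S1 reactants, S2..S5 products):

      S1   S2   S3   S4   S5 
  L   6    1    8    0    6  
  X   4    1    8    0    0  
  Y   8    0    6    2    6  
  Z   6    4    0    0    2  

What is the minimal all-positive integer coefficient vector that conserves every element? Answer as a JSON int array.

Coefficients: [3, 4, 1, 6, 1]

L: 3·6 = 18 | 4·1+1·8+6·0+1·6 = 18
X: 3·4 = 12 | 4·1+1·8+6·0+1·0 = 12
Y: 3·8 = 24 | 4·0+1·6+6·2+1·6 = 24
Z: 3·6 = 18 | 4·4+1·0+6·0+1·2 = 18
gcd(3,4,1,6,1) = 1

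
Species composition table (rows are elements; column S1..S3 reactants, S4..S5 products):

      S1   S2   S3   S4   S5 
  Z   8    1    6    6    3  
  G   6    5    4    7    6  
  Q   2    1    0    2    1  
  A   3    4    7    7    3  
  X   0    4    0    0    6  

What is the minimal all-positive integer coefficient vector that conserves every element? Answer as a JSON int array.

Coefficients: [3, 6, 1, 4, 4]

Z: 3·8+6·1+1·6 = 36 | 4·6+4·3 = 36
G: 3·6+6·5+1·4 = 52 | 4·7+4·6 = 52
Q: 3·2+6·1+1·0 = 12 | 4·2+4·1 = 12
A: 3·3+6·4+1·7 = 40 | 4·7+4·3 = 40
X: 3·0+6·4+1·0 = 24 | 4·0+4·6 = 24
gcd(3,6,1,4,4) = 1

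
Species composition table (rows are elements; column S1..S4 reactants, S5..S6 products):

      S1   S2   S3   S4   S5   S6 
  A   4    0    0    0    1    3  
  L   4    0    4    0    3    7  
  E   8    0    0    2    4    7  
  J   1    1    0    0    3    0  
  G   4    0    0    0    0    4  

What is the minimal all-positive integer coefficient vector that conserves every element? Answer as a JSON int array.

A: 2·4+4·0+3·0+3·0 = 8 | 2·1+2·3 = 8
L: 2·4+4·0+3·4+3·0 = 20 | 2·3+2·7 = 20
E: 2·8+4·0+3·0+3·2 = 22 | 2·4+2·7 = 22
J: 2·1+4·1+3·0+3·0 = 6 | 2·3+2·0 = 6
G: 2·4+4·0+3·0+3·0 = 8 | 2·0+2·4 = 8
gcd(2,4,3,3,2,2) = 1

Coefficients: [2, 4, 3, 3, 2, 2]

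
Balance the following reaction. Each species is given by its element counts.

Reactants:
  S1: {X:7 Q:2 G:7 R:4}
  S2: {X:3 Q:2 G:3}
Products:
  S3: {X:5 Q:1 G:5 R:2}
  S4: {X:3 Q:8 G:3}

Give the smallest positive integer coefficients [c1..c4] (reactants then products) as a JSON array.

X: 3·7+4·3 = 33 | 6·5+1·3 = 33
Q: 3·2+4·2 = 14 | 6·1+1·8 = 14
G: 3·7+4·3 = 33 | 6·5+1·3 = 33
R: 3·4+4·0 = 12 | 6·2+1·0 = 12
gcd(3,4,6,1) = 1

Coefficients: [3, 4, 6, 1]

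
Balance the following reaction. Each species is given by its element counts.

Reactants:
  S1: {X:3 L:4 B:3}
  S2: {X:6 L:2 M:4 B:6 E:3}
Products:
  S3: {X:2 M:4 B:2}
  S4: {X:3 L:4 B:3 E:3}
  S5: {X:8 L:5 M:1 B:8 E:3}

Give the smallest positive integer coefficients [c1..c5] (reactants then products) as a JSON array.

X: 4·3+6·6 = 48 | 5·2+2·3+4·8 = 48
L: 4·4+6·2 = 28 | 5·0+2·4+4·5 = 28
M: 4·0+6·4 = 24 | 5·4+2·0+4·1 = 24
B: 4·3+6·6 = 48 | 5·2+2·3+4·8 = 48
E: 4·0+6·3 = 18 | 5·0+2·3+4·3 = 18
gcd(4,6,5,2,4) = 1

Coefficients: [4, 6, 5, 2, 4]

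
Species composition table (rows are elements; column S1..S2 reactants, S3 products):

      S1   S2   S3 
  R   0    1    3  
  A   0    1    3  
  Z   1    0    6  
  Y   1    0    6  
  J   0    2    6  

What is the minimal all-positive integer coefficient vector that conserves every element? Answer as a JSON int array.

R: 6·0+3·1 = 3 | 1·3 = 3
A: 6·0+3·1 = 3 | 1·3 = 3
Z: 6·1+3·0 = 6 | 1·6 = 6
Y: 6·1+3·0 = 6 | 1·6 = 6
J: 6·0+3·2 = 6 | 1·6 = 6
gcd(6,3,1) = 1

Coefficients: [6, 3, 1]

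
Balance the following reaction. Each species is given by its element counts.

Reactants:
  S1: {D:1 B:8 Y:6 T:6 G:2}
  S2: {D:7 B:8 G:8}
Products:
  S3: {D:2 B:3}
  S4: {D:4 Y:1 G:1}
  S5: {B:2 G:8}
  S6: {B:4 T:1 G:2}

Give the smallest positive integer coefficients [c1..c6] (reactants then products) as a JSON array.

D: 1·1+5·7 = 36 | 6·2+6·4+3·0+6·0 = 36
B: 1·8+5·8 = 48 | 6·3+6·0+3·2+6·4 = 48
Y: 1·6+5·0 = 6 | 6·0+6·1+3·0+6·0 = 6
T: 1·6+5·0 = 6 | 6·0+6·0+3·0+6·1 = 6
G: 1·2+5·8 = 42 | 6·0+6·1+3·8+6·2 = 42
gcd(1,5,6,6,3,6) = 1

Coefficients: [1, 5, 6, 6, 3, 6]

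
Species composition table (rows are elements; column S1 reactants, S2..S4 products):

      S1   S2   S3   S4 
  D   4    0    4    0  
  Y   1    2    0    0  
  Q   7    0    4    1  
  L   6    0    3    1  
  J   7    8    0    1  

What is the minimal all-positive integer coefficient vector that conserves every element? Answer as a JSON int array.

D: 2·4 = 8 | 1·0+2·4+6·0 = 8
Y: 2·1 = 2 | 1·2+2·0+6·0 = 2
Q: 2·7 = 14 | 1·0+2·4+6·1 = 14
L: 2·6 = 12 | 1·0+2·3+6·1 = 12
J: 2·7 = 14 | 1·8+2·0+6·1 = 14
gcd(2,1,2,6) = 1

Coefficients: [2, 1, 2, 6]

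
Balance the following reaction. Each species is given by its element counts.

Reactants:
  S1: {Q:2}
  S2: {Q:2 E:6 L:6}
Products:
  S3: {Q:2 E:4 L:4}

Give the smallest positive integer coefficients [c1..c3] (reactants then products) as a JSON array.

Q: 1·2+2·2 = 6 | 3·2 = 6
E: 1·0+2·6 = 12 | 3·4 = 12
L: 1·0+2·6 = 12 | 3·4 = 12
gcd(1,2,3) = 1

Coefficients: [1, 2, 3]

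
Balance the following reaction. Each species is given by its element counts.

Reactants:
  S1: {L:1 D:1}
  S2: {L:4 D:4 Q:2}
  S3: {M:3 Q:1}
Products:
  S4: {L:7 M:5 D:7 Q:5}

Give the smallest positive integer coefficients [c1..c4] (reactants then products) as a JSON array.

Coefficients: [1, 5, 5, 3]

L: 1·1+5·4+5·0 = 21 | 3·7 = 21
M: 1·0+5·0+5·3 = 15 | 3·5 = 15
D: 1·1+5·4+5·0 = 21 | 3·7 = 21
Q: 1·0+5·2+5·1 = 15 | 3·5 = 15
gcd(1,5,5,3) = 1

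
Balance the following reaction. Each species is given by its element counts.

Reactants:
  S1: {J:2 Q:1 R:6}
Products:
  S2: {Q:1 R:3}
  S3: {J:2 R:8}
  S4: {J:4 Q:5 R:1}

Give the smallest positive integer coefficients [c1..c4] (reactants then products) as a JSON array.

Coefficients: [6, 1, 4, 1]

J: 6·2 = 12 | 1·0+4·2+1·4 = 12
Q: 6·1 = 6 | 1·1+4·0+1·5 = 6
R: 6·6 = 36 | 1·3+4·8+1·1 = 36
gcd(6,1,4,1) = 1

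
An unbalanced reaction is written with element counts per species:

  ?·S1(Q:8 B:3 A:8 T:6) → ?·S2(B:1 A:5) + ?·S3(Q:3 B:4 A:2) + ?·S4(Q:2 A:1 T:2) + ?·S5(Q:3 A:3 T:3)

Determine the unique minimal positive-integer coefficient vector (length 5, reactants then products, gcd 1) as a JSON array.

Coefficients: [3, 1, 2, 3, 4]

Q: 3·8 = 24 | 1·0+2·3+3·2+4·3 = 24
B: 3·3 = 9 | 1·1+2·4+3·0+4·0 = 9
A: 3·8 = 24 | 1·5+2·2+3·1+4·3 = 24
T: 3·6 = 18 | 1·0+2·0+3·2+4·3 = 18
gcd(3,1,2,3,4) = 1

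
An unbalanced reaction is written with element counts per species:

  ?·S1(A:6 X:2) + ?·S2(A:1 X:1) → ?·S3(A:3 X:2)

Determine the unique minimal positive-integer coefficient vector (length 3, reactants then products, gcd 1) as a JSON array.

Coefficients: [1, 6, 4]

A: 1·6+6·1 = 12 | 4·3 = 12
X: 1·2+6·1 = 8 | 4·2 = 8
gcd(1,6,4) = 1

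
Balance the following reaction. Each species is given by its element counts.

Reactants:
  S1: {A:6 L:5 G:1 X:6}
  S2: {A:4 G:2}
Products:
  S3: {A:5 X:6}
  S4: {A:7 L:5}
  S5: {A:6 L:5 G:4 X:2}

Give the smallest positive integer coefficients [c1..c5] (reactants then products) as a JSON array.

Coefficients: [4, 4, 3, 1, 3]

A: 4·6+4·4 = 40 | 3·5+1·7+3·6 = 40
L: 4·5+4·0 = 20 | 3·0+1·5+3·5 = 20
G: 4·1+4·2 = 12 | 3·0+1·0+3·4 = 12
X: 4·6+4·0 = 24 | 3·6+1·0+3·2 = 24
gcd(4,4,3,1,3) = 1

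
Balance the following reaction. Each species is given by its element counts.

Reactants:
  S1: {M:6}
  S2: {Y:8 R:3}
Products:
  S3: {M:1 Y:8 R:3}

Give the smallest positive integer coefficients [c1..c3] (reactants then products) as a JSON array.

Coefficients: [1, 6, 6]

M: 1·6+6·0 = 6 | 6·1 = 6
Y: 1·0+6·8 = 48 | 6·8 = 48
R: 1·0+6·3 = 18 | 6·3 = 18
gcd(1,6,6) = 1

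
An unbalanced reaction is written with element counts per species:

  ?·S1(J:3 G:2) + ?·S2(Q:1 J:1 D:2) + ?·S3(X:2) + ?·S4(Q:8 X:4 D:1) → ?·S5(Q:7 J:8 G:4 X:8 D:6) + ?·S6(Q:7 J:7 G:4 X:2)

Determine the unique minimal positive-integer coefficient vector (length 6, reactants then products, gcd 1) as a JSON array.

Q: 6·0+5·1+5·0+2·8 = 21 | 2·7+1·7 = 21
J: 6·3+5·1+5·0+2·0 = 23 | 2·8+1·7 = 23
G: 6·2+5·0+5·0+2·0 = 12 | 2·4+1·4 = 12
X: 6·0+5·0+5·2+2·4 = 18 | 2·8+1·2 = 18
D: 6·0+5·2+5·0+2·1 = 12 | 2·6+1·0 = 12
gcd(6,5,5,2,2,1) = 1

Coefficients: [6, 5, 5, 2, 2, 1]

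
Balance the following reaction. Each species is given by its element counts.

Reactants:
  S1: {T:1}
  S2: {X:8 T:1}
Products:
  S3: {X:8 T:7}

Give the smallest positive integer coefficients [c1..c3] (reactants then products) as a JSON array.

Coefficients: [6, 1, 1]

X: 6·0+1·8 = 8 | 1·8 = 8
T: 6·1+1·1 = 7 | 1·7 = 7
gcd(6,1,1) = 1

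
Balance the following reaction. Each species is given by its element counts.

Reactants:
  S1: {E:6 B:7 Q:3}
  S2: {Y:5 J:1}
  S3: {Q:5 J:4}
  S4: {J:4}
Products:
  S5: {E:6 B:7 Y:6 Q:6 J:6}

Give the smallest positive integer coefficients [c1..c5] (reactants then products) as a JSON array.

Coefficients: [5, 6, 3, 3, 5]

E: 5·6+6·0+3·0+3·0 = 30 | 5·6 = 30
B: 5·7+6·0+3·0+3·0 = 35 | 5·7 = 35
Y: 5·0+6·5+3·0+3·0 = 30 | 5·6 = 30
Q: 5·3+6·0+3·5+3·0 = 30 | 5·6 = 30
J: 5·0+6·1+3·4+3·4 = 30 | 5·6 = 30
gcd(5,6,3,3,5) = 1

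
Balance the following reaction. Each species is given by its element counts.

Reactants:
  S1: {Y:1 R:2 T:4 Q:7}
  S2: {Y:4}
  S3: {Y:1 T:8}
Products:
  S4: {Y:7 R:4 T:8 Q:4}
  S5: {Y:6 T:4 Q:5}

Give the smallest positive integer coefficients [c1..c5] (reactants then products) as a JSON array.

Coefficients: [2, 4, 1, 1, 2]

Y: 2·1+4·4+1·1 = 19 | 1·7+2·6 = 19
R: 2·2+4·0+1·0 = 4 | 1·4+2·0 = 4
T: 2·4+4·0+1·8 = 16 | 1·8+2·4 = 16
Q: 2·7+4·0+1·0 = 14 | 1·4+2·5 = 14
gcd(2,4,1,1,2) = 1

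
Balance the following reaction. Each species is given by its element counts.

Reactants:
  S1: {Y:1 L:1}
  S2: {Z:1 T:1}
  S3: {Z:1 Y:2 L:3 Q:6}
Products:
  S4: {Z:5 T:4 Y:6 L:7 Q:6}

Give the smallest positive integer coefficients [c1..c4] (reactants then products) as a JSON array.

Z: 4·0+4·1+1·1 = 5 | 1·5 = 5
T: 4·0+4·1+1·0 = 4 | 1·4 = 4
Y: 4·1+4·0+1·2 = 6 | 1·6 = 6
L: 4·1+4·0+1·3 = 7 | 1·7 = 7
Q: 4·0+4·0+1·6 = 6 | 1·6 = 6
gcd(4,4,1,1) = 1

Coefficients: [4, 4, 1, 1]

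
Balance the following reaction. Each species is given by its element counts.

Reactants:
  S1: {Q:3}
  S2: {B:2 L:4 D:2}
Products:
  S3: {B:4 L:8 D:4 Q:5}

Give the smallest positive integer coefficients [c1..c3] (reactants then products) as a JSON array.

B: 5·0+6·2 = 12 | 3·4 = 12
L: 5·0+6·4 = 24 | 3·8 = 24
D: 5·0+6·2 = 12 | 3·4 = 12
Q: 5·3+6·0 = 15 | 3·5 = 15
gcd(5,6,3) = 1

Coefficients: [5, 6, 3]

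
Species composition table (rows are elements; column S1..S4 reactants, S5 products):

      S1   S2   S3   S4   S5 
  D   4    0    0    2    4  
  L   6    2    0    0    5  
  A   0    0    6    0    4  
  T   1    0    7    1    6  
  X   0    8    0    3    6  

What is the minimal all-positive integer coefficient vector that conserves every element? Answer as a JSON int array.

Coefficients: [4, 3, 4, 4, 6]

D: 4·4+3·0+4·0+4·2 = 24 | 6·4 = 24
L: 4·6+3·2+4·0+4·0 = 30 | 6·5 = 30
A: 4·0+3·0+4·6+4·0 = 24 | 6·4 = 24
T: 4·1+3·0+4·7+4·1 = 36 | 6·6 = 36
X: 4·0+3·8+4·0+4·3 = 36 | 6·6 = 36
gcd(4,3,4,4,6) = 1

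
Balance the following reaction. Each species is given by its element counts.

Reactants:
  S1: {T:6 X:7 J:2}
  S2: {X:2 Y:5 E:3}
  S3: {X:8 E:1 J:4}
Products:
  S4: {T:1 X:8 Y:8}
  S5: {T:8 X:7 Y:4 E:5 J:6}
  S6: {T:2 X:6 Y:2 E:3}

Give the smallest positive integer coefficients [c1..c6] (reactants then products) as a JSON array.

T: 4·6+6·0+1·0 = 24 | 2·1+2·8+3·2 = 24
X: 4·7+6·2+1·8 = 48 | 2·8+2·7+3·6 = 48
Y: 4·0+6·5+1·0 = 30 | 2·8+2·4+3·2 = 30
E: 4·0+6·3+1·1 = 19 | 2·0+2·5+3·3 = 19
J: 4·2+6·0+1·4 = 12 | 2·0+2·6+3·0 = 12
gcd(4,6,1,2,2,3) = 1

Coefficients: [4, 6, 1, 2, 2, 3]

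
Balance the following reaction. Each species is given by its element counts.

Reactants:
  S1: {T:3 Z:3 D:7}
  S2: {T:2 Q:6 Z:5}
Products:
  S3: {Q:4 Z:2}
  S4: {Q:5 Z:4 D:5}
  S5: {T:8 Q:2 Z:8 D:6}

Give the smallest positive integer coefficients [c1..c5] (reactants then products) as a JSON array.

Coefficients: [4, 6, 5, 2, 3]

T: 4·3+6·2 = 24 | 5·0+2·0+3·8 = 24
Q: 4·0+6·6 = 36 | 5·4+2·5+3·2 = 36
Z: 4·3+6·5 = 42 | 5·2+2·4+3·8 = 42
D: 4·7+6·0 = 28 | 5·0+2·5+3·6 = 28
gcd(4,6,5,2,3) = 1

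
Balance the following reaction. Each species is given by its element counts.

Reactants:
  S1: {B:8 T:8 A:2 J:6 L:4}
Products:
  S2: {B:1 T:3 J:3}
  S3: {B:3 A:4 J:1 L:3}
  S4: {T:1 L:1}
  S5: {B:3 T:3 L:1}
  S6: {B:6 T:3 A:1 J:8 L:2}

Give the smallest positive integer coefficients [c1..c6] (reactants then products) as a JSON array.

Coefficients: [5, 4, 2, 4, 6, 2]

B: 5·8 = 40 | 4·1+2·3+4·0+6·3+2·6 = 40
T: 5·8 = 40 | 4·3+2·0+4·1+6·3+2·3 = 40
A: 5·2 = 10 | 4·0+2·4+4·0+6·0+2·1 = 10
J: 5·6 = 30 | 4·3+2·1+4·0+6·0+2·8 = 30
L: 5·4 = 20 | 4·0+2·3+4·1+6·1+2·2 = 20
gcd(5,4,2,4,6,2) = 1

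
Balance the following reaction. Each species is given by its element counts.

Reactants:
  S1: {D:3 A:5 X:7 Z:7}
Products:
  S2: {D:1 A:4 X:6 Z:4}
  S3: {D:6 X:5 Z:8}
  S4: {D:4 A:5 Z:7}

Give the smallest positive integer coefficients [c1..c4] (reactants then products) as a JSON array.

Coefficients: [5, 5, 1, 1]

D: 5·3 = 15 | 5·1+1·6+1·4 = 15
A: 5·5 = 25 | 5·4+1·0+1·5 = 25
X: 5·7 = 35 | 5·6+1·5+1·0 = 35
Z: 5·7 = 35 | 5·4+1·8+1·7 = 35
gcd(5,5,1,1) = 1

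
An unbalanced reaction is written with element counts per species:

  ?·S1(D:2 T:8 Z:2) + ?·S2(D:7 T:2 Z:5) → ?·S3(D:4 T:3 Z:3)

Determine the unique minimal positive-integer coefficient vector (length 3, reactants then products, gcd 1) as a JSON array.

D: 1·2+2·7 = 16 | 4·4 = 16
T: 1·8+2·2 = 12 | 4·3 = 12
Z: 1·2+2·5 = 12 | 4·3 = 12
gcd(1,2,4) = 1

Coefficients: [1, 2, 4]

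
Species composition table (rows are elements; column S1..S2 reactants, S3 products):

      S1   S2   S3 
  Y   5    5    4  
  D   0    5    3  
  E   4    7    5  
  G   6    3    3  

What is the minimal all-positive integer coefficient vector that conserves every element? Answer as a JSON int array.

Coefficients: [1, 3, 5]

Y: 1·5+3·5 = 20 | 5·4 = 20
D: 1·0+3·5 = 15 | 5·3 = 15
E: 1·4+3·7 = 25 | 5·5 = 25
G: 1·6+3·3 = 15 | 5·3 = 15
gcd(1,3,5) = 1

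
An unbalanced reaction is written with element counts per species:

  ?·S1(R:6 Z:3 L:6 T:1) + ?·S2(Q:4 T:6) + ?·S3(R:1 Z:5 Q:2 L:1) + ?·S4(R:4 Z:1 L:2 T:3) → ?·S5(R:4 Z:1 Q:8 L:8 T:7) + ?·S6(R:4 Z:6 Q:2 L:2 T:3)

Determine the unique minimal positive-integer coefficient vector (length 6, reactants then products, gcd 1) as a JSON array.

Coefficients: [1, 2, 6, 4, 1, 6]

R: 1·6+2·0+6·1+4·4 = 28 | 1·4+6·4 = 28
Z: 1·3+2·0+6·5+4·1 = 37 | 1·1+6·6 = 37
Q: 1·0+2·4+6·2+4·0 = 20 | 1·8+6·2 = 20
L: 1·6+2·0+6·1+4·2 = 20 | 1·8+6·2 = 20
T: 1·1+2·6+6·0+4·3 = 25 | 1·7+6·3 = 25
gcd(1,2,6,4,1,6) = 1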